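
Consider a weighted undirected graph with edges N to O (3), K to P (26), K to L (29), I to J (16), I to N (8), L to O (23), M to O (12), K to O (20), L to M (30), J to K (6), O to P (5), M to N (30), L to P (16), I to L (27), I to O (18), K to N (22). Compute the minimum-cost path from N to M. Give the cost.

Comparing a few candidate routes:
N→K→O→M: 22 + 20 + 12 = 54
N→O→M: 3 + 12 = 15
N→M: 30
N→I→O→M: 8 + 18 + 12 = 38
Shortest: 15.

15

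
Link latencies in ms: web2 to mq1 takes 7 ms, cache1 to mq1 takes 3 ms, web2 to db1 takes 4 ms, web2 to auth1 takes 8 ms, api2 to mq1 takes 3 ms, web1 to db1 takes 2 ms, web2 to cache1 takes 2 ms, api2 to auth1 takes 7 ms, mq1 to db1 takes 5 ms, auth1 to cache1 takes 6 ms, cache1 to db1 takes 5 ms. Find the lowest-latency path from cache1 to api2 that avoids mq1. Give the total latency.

13

Candidate routes:
cache1 → db1 → web2 → auth1 → api2: 5 + 4 + 8 + 7 = 24
cache1 → web2 → auth1 → api2: 2 + 8 + 7 = 17
cache1 → auth1 → api2: 6 + 7 = 13
Shortest: 13 ms.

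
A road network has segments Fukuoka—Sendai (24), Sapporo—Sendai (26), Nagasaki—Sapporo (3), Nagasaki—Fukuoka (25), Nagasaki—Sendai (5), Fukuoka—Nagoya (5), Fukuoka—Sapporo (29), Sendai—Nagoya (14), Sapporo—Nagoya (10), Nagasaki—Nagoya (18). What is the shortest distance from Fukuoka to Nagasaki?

Some routes from Fukuoka to Nagasaki:
Fukuoka - Nagoya - Sapporo - Nagasaki: 5 + 10 + 3 = 18
Fukuoka - Nagasaki: 25
Fukuoka - Nagoya - Sendai - Nagasaki: 5 + 14 + 5 = 24
Fukuoka - Sendai - Nagasaki: 24 + 5 = 29
Fukuoka - Sapporo - Nagasaki: 29 + 3 = 32
Fukuoka - Nagoya - Nagasaki: 5 + 18 = 23
Shortest: 18 mi.

18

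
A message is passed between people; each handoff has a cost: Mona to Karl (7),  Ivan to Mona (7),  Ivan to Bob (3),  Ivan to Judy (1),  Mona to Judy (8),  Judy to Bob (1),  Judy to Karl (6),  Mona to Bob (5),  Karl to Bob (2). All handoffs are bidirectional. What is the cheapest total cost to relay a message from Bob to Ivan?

2

Checking several routes:
Bob → Mona → Ivan: 5 + 7 = 12
Bob → Judy → Ivan: 1 + 1 = 2
Bob → Karl → Judy → Ivan: 2 + 6 + 1 = 9
Bob → Ivan: 3
Bob → Mona → Judy → Ivan: 5 + 8 + 1 = 14
Best route has total 2.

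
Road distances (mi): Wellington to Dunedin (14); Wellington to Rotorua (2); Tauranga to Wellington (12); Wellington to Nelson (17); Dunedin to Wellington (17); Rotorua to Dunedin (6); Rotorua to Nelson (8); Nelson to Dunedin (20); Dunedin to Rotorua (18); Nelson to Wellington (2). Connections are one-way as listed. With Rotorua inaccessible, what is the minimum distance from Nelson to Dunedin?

16

Routes from Nelson to Dunedin avoiding Rotorua:
Nelson-Dunedin: 20
Nelson-Wellington-Dunedin: 2 + 14 = 16
The minimum is 16 mi.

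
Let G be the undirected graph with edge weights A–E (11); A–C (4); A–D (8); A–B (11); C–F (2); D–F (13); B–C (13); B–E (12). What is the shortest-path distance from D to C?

Paths from D to C:
D → A → C: 8 + 4 = 12
D → F → C: 13 + 2 = 15
D → A → E → B → C: 8 + 11 + 12 + 13 = 44
D → A → B → C: 8 + 11 + 13 = 32
The minimum is 12.

12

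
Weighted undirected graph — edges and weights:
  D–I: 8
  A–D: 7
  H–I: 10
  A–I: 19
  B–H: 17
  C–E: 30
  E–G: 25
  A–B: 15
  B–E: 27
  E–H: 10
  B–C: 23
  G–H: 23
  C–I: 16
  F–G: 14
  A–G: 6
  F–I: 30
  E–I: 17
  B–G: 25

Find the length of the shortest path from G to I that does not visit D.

Some routes from G to I avoiding D:
G→E→I: 25 + 17 = 42
G→A→I: 6 + 19 = 25
G→H→I: 23 + 10 = 33
The minimum is 25.

25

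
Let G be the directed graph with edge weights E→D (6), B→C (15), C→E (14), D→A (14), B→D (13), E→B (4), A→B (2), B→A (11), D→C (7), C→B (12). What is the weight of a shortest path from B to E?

29

Candidate routes:
B→C→E: 15 + 14 = 29
B→D→C→E: 13 + 7 + 14 = 34
Best route has total 29.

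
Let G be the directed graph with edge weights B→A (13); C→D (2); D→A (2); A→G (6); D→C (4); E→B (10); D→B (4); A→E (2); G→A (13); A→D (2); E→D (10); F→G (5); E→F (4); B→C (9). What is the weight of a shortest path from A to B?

Candidate routes:
A - E - B: 2 + 10 = 12
A - E - D - B: 2 + 10 + 4 = 16
A - D - B: 2 + 4 = 6
Best route has total 6.

6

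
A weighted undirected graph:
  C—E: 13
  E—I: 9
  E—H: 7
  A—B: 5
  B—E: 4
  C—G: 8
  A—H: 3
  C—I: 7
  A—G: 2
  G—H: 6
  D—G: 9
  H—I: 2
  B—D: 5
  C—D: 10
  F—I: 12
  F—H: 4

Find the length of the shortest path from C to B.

Checking several routes:
C → G → A → B: 8 + 2 + 5 = 15
C → D → B: 10 + 5 = 15
C → E → B: 13 + 4 = 17
C → I → H → A → B: 7 + 2 + 3 + 5 = 17
The minimum is 15.

15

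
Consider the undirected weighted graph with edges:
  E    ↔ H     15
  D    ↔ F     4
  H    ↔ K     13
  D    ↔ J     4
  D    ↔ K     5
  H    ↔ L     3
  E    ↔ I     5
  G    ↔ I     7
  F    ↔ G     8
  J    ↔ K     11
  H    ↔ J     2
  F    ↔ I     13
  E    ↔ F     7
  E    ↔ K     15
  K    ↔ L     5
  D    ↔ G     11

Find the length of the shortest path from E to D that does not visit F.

Some routes from E to D avoiding F:
E→H→L→K→D: 15 + 3 + 5 + 5 = 28
E→H→J→D: 15 + 2 + 4 = 21
E→K→L→H→J→D: 15 + 5 + 3 + 2 + 4 = 29
E→I→G→D: 5 + 7 + 11 = 23
E→K→D: 15 + 5 = 20
Best route has total 20.

20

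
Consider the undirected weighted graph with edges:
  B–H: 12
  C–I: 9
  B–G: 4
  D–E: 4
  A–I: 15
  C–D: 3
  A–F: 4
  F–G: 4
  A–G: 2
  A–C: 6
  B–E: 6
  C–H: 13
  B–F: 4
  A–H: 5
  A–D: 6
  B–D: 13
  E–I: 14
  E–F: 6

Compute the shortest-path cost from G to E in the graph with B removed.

10

Checking several routes:
G → A → D → E: 2 + 6 + 4 = 12
G → F → E: 4 + 6 = 10
G → A → F → E: 2 + 4 + 6 = 12
G → A → C → D → E: 2 + 6 + 3 + 4 = 15
The minimum is 10.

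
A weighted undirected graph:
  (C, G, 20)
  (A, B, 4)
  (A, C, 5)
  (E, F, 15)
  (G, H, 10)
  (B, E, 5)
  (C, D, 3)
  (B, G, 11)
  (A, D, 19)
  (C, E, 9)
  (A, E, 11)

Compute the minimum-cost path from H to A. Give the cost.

25

Comparing a few candidate routes:
H -> G -> C -> A: 10 + 20 + 5 = 35
H -> G -> B -> E -> A: 10 + 11 + 5 + 11 = 37
H -> G -> C -> E -> B -> A: 10 + 20 + 9 + 5 + 4 = 48
H -> G -> B -> E -> C -> A: 10 + 11 + 5 + 9 + 5 = 40
H -> G -> B -> A: 10 + 11 + 4 = 25
Best route has total 25.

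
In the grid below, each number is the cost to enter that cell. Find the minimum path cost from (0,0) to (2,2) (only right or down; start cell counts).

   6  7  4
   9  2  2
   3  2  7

Path (0,0) -> (0,1) -> (1,1) -> (1,2) -> (2,2): 6 + 7 + 2 + 2 + 7 = 24.
For comparison, the top-then-right route costs 26.

24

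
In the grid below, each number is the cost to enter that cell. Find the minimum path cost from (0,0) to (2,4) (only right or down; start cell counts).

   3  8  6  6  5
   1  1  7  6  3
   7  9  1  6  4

23

One optimal route is (0,0) (1,0) (1,1) (1,2) (2,2) (2,3) (2,4).
Its cost is 3 + 1 + 1 + 7 + 1 + 6 + 4 = 23.
For comparison, the top-then-right route costs 35.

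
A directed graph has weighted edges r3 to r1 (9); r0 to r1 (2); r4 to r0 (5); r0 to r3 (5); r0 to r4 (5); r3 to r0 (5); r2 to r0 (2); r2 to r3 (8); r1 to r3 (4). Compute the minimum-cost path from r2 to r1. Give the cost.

4

Candidate routes:
r2-r0-r3-r1: 2 + 5 + 9 = 16
r2-r0-r1: 2 + 2 = 4
r2-r3-r0-r1: 8 + 5 + 2 = 15
r2-r3-r1: 8 + 9 = 17
The minimum is 4.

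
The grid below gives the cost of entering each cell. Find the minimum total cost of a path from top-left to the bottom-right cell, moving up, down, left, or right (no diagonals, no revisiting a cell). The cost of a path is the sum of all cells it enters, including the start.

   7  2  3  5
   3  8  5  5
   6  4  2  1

Cheapest: [0,0]→[0,1]→[0,2]→[1,2]→[2,2]→[2,3]
  7 + 2 + 3 + 5 + 2 + 1 = 20

20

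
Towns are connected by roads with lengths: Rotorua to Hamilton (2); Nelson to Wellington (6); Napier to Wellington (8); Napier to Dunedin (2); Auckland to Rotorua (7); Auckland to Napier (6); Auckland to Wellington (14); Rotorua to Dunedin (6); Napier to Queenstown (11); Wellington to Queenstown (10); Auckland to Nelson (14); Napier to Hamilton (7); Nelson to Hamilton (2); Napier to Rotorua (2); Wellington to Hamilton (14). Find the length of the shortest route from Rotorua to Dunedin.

A few of the Rotorua→Dunedin routes:
Rotorua→Auckland→Napier→Dunedin: 7 + 6 + 2 = 15
Rotorua→Hamilton→Napier→Dunedin: 2 + 7 + 2 = 11
Rotorua→Dunedin: 6
Rotorua→Napier→Dunedin: 2 + 2 = 4
The minimum is 4.

4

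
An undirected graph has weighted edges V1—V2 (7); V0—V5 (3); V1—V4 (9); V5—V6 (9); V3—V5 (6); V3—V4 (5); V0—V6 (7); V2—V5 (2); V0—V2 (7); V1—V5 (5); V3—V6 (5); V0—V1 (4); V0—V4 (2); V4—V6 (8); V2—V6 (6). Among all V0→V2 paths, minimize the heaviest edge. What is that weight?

3

A few of the V0→V2 routes:
V0 -> V1 -> V5 -> V3 -> V6 -> V2: max(4, 5, 6, 5, 6) = 6
V0 -> V4 -> V3 -> V6 -> V2: max(2, 5, 5, 6) = 6
V0 -> V1 -> V5 -> V2: max(4, 5, 2) = 5
V0 -> V5 -> V2: max(3, 2) = 3
V0 -> V5 -> V3 -> V6 -> V2: max(3, 6, 5, 6) = 6
V0 -> V4 -> V3 -> V5 -> V2: max(2, 5, 6, 2) = 6
Best route has worst link 3.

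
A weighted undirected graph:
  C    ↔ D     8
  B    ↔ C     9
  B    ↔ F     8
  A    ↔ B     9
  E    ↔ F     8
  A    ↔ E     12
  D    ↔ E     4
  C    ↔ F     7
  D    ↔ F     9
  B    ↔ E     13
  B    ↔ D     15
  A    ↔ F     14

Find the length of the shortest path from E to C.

A few of the E→C routes:
E → D → F → C: 4 + 9 + 7 = 20
E → D → C: 4 + 8 = 12
E → B → C: 13 + 9 = 22
E → F → C: 8 + 7 = 15
Shortest: 12.

12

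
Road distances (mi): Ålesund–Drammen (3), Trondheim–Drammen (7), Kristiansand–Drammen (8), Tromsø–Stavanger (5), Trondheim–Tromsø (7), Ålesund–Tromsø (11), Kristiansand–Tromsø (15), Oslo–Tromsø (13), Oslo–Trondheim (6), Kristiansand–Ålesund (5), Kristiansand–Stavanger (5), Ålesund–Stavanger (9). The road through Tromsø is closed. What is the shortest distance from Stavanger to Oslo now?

25

Paths from Stavanger to Oslo avoiding Tromsø:
Stavanger - Ålesund - Drammen - Trondheim - Oslo: 9 + 3 + 7 + 6 = 25
Stavanger - Kristiansand - Ålesund - Drammen - Trondheim - Oslo: 5 + 5 + 3 + 7 + 6 = 26
Stavanger - Ålesund - Kristiansand - Drammen - Trondheim - Oslo: 9 + 5 + 8 + 7 + 6 = 35
Stavanger - Kristiansand - Drammen - Trondheim - Oslo: 5 + 8 + 7 + 6 = 26
Shortest: 25 mi.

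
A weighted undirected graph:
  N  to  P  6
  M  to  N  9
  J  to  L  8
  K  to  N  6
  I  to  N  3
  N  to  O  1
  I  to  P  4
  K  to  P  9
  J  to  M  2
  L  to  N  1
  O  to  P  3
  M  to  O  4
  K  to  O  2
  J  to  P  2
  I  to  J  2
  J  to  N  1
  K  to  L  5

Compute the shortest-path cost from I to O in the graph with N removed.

7

Checking several routes:
I-P-K-O: 4 + 9 + 2 = 15
I-J-M-O: 2 + 2 + 4 = 8
I-P-J-M-O: 4 + 2 + 2 + 4 = 12
I-J-P-K-O: 2 + 2 + 9 + 2 = 15
I-J-P-O: 2 + 2 + 3 = 7
I-P-O: 4 + 3 = 7
The minimum is 7.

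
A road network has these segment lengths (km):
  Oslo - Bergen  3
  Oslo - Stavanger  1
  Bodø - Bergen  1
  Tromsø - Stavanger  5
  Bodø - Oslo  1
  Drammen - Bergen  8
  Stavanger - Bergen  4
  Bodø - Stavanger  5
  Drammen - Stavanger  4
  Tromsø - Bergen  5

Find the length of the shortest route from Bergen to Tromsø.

Comparing a few candidate routes:
Bergen→Stavanger→Tromsø: 4 + 5 = 9
Bergen→Tromsø: 5
Bergen→Bodø→Oslo→Stavanger→Tromsø: 1 + 1 + 1 + 5 = 8
The minimum is 5 km.

5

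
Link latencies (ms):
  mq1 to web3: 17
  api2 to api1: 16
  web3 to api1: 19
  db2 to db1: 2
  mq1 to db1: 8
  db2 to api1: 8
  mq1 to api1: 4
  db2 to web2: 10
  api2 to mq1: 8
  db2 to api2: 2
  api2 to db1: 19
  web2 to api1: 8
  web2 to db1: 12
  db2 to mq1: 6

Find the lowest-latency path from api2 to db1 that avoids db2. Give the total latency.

Comparing a few candidate routes:
api2→api1→mq1→db1: 16 + 4 + 8 = 28
api2→db1: 19
api2→mq1→db1: 8 + 8 = 16
Shortest: 16 ms.

16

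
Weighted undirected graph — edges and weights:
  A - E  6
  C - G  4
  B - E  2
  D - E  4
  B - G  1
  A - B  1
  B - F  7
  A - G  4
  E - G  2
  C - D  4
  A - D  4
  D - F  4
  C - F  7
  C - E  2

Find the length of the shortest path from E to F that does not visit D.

Comparing a few candidate routes:
E → C → F: 2 + 7 = 9
E → G → C → F: 2 + 4 + 7 = 13
E → G → B → F: 2 + 1 + 7 = 10
E → B → F: 2 + 7 = 9
The minimum is 9.

9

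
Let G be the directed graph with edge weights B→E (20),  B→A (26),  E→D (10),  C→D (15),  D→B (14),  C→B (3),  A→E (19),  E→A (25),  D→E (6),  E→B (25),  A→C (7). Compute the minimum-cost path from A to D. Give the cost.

Routes from A to D:
A-C-B-E-D: 7 + 3 + 20 + 10 = 40
A-E-D: 19 + 10 = 29
A-C-D: 7 + 15 = 22
Best route has total 22.

22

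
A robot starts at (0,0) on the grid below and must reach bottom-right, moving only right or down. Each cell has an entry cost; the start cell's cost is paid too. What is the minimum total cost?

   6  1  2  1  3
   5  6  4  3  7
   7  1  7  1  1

15

One optimal route is (0,0)→(0,1)→(0,2)→(0,3)→(1,3)→(2,3)→(2,4).
Its cost is 6 + 1 + 2 + 1 + 3 + 1 + 1 = 15.
(Top row then right column would cost 21.)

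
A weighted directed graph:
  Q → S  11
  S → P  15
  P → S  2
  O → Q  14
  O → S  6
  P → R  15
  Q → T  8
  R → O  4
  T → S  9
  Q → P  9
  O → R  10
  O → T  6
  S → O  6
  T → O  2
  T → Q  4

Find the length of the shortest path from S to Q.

16

Checking several routes:
S - O - T - Q: 6 + 6 + 4 = 16
S - P - R - O - T - Q: 15 + 15 + 4 + 6 + 4 = 44
S - O - Q: 6 + 14 = 20
Best route has total 16.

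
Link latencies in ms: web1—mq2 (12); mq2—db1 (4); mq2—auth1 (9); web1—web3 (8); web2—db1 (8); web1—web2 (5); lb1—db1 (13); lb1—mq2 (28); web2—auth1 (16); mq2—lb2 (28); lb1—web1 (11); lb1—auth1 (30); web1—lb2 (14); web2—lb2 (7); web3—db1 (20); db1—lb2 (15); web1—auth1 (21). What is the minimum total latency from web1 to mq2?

12

Checking several routes:
web1 → lb1 → db1 → mq2: 11 + 13 + 4 = 28
web1 → web2 → auth1 → mq2: 5 + 16 + 9 = 30
web1 → mq2: 12
web1 → auth1 → mq2: 21 + 9 = 30
web1 → web2 → db1 → mq2: 5 + 8 + 4 = 17
The minimum is 12 ms.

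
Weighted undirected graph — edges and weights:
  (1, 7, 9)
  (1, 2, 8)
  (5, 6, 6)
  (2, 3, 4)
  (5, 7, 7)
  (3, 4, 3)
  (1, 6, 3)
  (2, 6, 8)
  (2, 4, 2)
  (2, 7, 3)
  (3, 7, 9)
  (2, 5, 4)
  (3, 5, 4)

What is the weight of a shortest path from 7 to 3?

7

A few of the 7→3 routes:
7-2-5-3: 3 + 4 + 4 = 11
7-3: 9
7-2-3: 3 + 4 = 7
7-2-4-3: 3 + 2 + 3 = 8
Shortest: 7.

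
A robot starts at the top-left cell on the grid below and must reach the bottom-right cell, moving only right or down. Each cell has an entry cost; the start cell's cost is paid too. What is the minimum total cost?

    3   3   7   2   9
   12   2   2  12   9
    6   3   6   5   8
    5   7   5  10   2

31

Take [0,0] -> [0,1] -> [1,1] -> [1,2] -> [2,2] -> [2,3] -> [2,4] -> [3,4] for a total of 3 + 3 + 2 + 2 + 6 + 5 + 8 + 2 = 31.
For comparison, the top-then-right route costs 43.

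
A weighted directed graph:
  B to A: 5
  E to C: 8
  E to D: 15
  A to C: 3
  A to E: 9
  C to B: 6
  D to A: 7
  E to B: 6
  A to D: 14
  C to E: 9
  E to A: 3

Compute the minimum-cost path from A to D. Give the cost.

14

Routes from A to D:
A→D: 14
A→E→D: 9 + 15 = 24
A→C→E→D: 3 + 9 + 15 = 27
Best route has total 14.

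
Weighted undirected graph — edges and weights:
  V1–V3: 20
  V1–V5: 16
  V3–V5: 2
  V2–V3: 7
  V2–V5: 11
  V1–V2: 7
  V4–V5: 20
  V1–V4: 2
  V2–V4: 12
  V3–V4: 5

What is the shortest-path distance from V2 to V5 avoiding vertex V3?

11

Comparing a few candidate routes:
V2-V5: 11
V2-V1-V4-V5: 7 + 2 + 20 = 29
V2-V4-V1-V5: 12 + 2 + 16 = 30
V2-V1-V5: 7 + 16 = 23
The minimum is 11.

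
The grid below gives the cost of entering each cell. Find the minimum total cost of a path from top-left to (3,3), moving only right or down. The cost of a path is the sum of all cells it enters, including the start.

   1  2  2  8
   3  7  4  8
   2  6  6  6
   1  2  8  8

25

Best path: [0,0]→[1,0]→[2,0]→[3,0]→[3,1]→[3,2]→[3,3]
Cost: 1 + 3 + 2 + 1 + 2 + 8 + 8 = 25
For comparison, the top-then-right route costs 35.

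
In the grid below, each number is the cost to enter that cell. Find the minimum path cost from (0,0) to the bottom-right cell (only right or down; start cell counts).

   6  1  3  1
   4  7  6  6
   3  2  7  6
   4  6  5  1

Path [0,0] [0,1] [0,2] [0,3] [1,3] [2,3] [3,3]: 6 + 1 + 3 + 1 + 6 + 6 + 1 = 24.

24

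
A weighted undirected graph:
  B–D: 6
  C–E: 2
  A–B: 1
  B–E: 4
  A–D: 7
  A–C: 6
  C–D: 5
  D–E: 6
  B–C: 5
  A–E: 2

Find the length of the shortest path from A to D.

7

A few of the A→D routes:
A-E-D: 2 + 6 = 8
A-D: 7
A-B-D: 1 + 6 = 7
The minimum is 7.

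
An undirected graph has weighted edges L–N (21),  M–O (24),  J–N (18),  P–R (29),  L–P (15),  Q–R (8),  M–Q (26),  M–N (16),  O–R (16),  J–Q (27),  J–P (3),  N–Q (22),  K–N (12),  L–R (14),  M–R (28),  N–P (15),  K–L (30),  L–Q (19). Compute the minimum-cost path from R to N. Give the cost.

30

Some routes from R to N:
R → L → N: 14 + 21 = 35
R → P → N: 29 + 15 = 44
R → Q → N: 8 + 22 = 30
Best route has total 30.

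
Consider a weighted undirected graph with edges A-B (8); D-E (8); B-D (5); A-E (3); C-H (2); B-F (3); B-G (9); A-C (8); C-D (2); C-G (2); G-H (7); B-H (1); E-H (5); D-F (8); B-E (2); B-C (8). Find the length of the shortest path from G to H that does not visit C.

Paths from G to H avoiding C:
G → H: 7
G → B → H: 9 + 1 = 10
G → B → A → E → H: 9 + 8 + 3 + 5 = 25
G → B → E → H: 9 + 2 + 5 = 16
G → B → D → E → H: 9 + 5 + 8 + 5 = 27
G → B → F → D → E → H: 9 + 3 + 8 + 8 + 5 = 33
The minimum is 7.

7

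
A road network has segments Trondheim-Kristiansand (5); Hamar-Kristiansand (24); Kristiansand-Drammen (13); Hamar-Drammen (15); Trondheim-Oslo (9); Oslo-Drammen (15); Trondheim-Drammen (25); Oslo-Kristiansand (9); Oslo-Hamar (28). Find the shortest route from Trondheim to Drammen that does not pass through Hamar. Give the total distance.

Paths from Trondheim to Drammen avoiding Hamar:
Trondheim → Oslo → Kristiansand → Drammen: 9 + 9 + 13 = 31
Trondheim → Kristiansand → Oslo → Drammen: 5 + 9 + 15 = 29
Trondheim → Drammen: 25
Trondheim → Oslo → Drammen: 9 + 15 = 24
Trondheim → Kristiansand → Drammen: 5 + 13 = 18
Shortest: 18 km.

18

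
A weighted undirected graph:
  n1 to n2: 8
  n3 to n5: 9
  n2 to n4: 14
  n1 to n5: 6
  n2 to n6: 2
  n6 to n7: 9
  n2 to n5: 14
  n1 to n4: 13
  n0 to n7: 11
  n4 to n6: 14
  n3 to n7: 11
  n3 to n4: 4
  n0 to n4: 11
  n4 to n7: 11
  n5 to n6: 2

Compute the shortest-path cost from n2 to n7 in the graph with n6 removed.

25

A few of the n2→n7 routes:
n2-n5-n3-n7: 14 + 9 + 11 = 34
n2-n1-n4-n3-n7: 8 + 13 + 4 + 11 = 36
n2-n1-n4-n7: 8 + 13 + 11 = 32
n2-n4-n7: 14 + 11 = 25
n2-n1-n5-n3-n7: 8 + 6 + 9 + 11 = 34
n2-n4-n3-n7: 14 + 4 + 11 = 29
The minimum is 25.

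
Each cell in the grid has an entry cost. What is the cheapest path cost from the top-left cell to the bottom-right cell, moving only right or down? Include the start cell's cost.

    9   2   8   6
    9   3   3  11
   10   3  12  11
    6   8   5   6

36

Take [0,0] → [0,1] → [1,1] → [2,1] → [3,1] → [3,2] → [3,3] for a total of 9 + 2 + 3 + 3 + 8 + 5 + 6 = 36.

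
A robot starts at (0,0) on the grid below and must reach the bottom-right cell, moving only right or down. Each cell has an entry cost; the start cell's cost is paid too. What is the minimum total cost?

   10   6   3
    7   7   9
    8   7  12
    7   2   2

34

Path (0,0) -> (0,1) -> (1,1) -> (2,1) -> (3,1) -> (3,2): 10 + 6 + 7 + 7 + 2 + 2 = 34.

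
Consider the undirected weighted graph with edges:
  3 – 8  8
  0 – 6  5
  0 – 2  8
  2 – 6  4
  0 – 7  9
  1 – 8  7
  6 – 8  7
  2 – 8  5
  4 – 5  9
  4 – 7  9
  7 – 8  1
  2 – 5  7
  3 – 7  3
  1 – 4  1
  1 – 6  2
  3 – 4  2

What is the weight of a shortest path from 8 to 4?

6

Checking several routes:
8 -> 1 -> 4: 7 + 1 = 8
8 -> 3 -> 4: 8 + 2 = 10
8 -> 7 -> 3 -> 4: 1 + 3 + 2 = 6
8 -> 6 -> 1 -> 4: 7 + 2 + 1 = 10
The minimum is 6.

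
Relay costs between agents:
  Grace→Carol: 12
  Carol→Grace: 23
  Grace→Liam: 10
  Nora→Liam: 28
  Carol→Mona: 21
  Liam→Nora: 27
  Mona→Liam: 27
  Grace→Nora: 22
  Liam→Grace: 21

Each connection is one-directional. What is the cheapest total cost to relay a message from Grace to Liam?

Routes from Grace to Liam:
Grace-Carol-Mona-Liam: 12 + 21 + 27 = 60
Grace-Nora-Liam: 22 + 28 = 50
Grace-Liam: 10
Best route has total 10.

10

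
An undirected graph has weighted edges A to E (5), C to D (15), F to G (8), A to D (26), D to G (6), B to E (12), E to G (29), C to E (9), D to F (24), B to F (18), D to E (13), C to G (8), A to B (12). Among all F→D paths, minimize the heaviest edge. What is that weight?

8

Comparing a few candidate routes:
F→B→E→C→G→D: max(18, 12, 9, 8, 6) = 18
F→G→D: max(8, 6) = 8
F→G→C→D: max(8, 8, 15) = 15
F→G→C→E→D: max(8, 8, 9, 13) = 13
Best route has worst link 8.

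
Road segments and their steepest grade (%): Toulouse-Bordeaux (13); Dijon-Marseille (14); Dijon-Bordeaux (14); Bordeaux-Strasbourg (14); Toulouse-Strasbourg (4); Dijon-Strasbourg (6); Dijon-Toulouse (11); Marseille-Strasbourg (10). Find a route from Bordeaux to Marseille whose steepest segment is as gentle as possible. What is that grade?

Some routes from Bordeaux to Marseille:
Bordeaux - Dijon - Strasbourg - Marseille: max(14, 6, 10) = 14
Bordeaux - Strasbourg - Toulouse - Dijon - Marseille: max(14, 4, 11, 14) = 14
Bordeaux - Toulouse - Dijon - Strasbourg - Marseille: max(13, 11, 6, 10) = 13
Bordeaux - Strasbourg - Dijon - Marseille: max(14, 6, 14) = 14
Bordeaux - Toulouse - Strasbourg - Marseille: max(13, 4, 10) = 13
Bordeaux - Strasbourg - Marseille: max(14, 10) = 14
Smallest bottleneck: 13%.

13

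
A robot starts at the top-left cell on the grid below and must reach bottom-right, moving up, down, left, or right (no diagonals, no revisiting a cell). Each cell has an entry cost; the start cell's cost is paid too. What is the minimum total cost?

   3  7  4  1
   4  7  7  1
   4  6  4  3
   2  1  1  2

Path (0,0)→(1,0)→(2,0)→(3,0)→(3,1)→(3,2)→(3,3): 3 + 4 + 4 + 2 + 1 + 1 + 2 = 17.

17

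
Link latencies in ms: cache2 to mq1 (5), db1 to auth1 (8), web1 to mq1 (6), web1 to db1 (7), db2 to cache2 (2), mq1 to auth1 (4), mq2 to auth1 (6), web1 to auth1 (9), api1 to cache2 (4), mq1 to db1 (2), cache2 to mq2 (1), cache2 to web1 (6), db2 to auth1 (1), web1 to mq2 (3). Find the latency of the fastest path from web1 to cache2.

4

Some routes from web1 to cache2:
web1 -> mq1 -> cache2: 6 + 5 = 11
web1 -> cache2: 6
web1 -> mq2 -> cache2: 3 + 1 = 4
Best route has total 4 ms.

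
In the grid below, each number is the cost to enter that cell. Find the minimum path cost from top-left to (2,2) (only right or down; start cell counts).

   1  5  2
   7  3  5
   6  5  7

Take (0,0) → (0,1) → (0,2) → (1,2) → (2,2) for a total of 1 + 5 + 2 + 5 + 7 = 20.

20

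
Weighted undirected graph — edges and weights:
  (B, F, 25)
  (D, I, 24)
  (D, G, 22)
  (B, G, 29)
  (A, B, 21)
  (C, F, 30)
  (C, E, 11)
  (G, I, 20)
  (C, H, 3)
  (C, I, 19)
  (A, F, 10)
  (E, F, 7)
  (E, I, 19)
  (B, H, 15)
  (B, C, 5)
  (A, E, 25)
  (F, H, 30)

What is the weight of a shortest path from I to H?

22

Checking several routes:
I-C-B-H: 19 + 5 + 15 = 39
I-E-C-H: 19 + 11 + 3 = 33
I-E-C-B-H: 19 + 11 + 5 + 15 = 50
I-C-H: 19 + 3 = 22
Best route has total 22.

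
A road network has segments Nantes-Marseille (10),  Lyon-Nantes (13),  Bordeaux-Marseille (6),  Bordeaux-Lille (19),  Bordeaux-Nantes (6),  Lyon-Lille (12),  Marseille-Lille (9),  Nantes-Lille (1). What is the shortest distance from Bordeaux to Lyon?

19

A few of the Bordeaux→Lyon routes:
Bordeaux→Marseille→Lille→Lyon: 6 + 9 + 12 = 27
Bordeaux→Nantes→Lyon: 6 + 13 = 19
Bordeaux→Nantes→Lille→Lyon: 6 + 1 + 12 = 19
Best route has total 19.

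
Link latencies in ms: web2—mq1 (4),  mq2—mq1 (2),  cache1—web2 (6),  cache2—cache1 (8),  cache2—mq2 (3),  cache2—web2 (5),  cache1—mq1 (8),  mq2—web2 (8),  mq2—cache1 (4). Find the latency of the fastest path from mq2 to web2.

Some routes from mq2 to web2:
mq2→cache1→mq1→web2: 4 + 8 + 4 = 16
mq2→cache1→web2: 4 + 6 = 10
mq2→cache2→web2: 3 + 5 = 8
mq2→mq1→web2: 2 + 4 = 6
mq2→web2: 8
The minimum is 6 ms.

6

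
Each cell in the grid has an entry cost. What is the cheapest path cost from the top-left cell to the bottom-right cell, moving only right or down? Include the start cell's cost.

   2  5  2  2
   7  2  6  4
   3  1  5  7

22

Best path: (0,0) → (0,1) → (0,2) → (0,3) → (1,3) → (2,3)
Cost: 2 + 5 + 2 + 2 + 4 + 7 = 22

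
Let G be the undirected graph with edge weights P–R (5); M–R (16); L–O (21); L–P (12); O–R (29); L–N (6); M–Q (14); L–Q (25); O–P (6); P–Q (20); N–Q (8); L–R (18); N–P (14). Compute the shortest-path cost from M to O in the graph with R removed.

40

A few of the M→O routes:
M - Q - N - P - O: 14 + 8 + 14 + 6 = 42
M - Q - N - L - P - O: 14 + 8 + 6 + 12 + 6 = 46
M - Q - P - O: 14 + 20 + 6 = 40
M - Q - L - P - O: 14 + 25 + 12 + 6 = 57
M - Q - N - L - O: 14 + 8 + 6 + 21 = 49
Best route has total 40.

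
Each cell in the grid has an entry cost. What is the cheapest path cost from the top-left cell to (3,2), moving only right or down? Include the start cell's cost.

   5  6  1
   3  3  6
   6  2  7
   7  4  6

Path (0,0) (1,0) (1,1) (2,1) (3,1) (3,2): 5 + 3 + 3 + 2 + 4 + 6 = 23.
For comparison, the top-then-right route costs 31.

23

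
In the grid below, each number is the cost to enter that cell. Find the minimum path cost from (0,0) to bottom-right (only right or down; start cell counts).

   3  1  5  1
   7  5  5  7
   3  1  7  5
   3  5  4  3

22

Cheapest: r0c0 → r0c1 → r1c1 → r2c1 → r3c1 → r3c2 → r3c3
  3 + 1 + 5 + 1 + 5 + 4 + 3 = 22
For comparison, the top-then-right route costs 25.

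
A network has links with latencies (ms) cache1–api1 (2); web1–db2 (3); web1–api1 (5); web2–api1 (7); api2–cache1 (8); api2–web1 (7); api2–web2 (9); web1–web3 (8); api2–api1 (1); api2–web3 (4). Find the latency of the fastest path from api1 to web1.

5

Some routes from api1 to web1:
api1→api2→web3→web1: 1 + 4 + 8 = 13
api1→cache1→api2→web3→web1: 2 + 8 + 4 + 8 = 22
api1→cache1→api2→web1: 2 + 8 + 7 = 17
api1→api2→web1: 1 + 7 = 8
api1→web1: 5
Shortest: 5 ms.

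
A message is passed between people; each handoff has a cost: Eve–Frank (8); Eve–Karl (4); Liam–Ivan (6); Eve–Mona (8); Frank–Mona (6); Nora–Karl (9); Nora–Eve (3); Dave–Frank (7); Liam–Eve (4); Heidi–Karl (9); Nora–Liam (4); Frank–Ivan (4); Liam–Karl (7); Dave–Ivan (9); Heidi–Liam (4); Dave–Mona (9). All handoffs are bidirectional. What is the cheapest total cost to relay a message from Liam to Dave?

A few of the Liam→Dave routes:
Liam -> Eve -> Mona -> Dave: 4 + 8 + 9 = 21
Liam -> Nora -> Eve -> Frank -> Dave: 4 + 3 + 8 + 7 = 22
Liam -> Eve -> Frank -> Dave: 4 + 8 + 7 = 19
Liam -> Ivan -> Frank -> Dave: 6 + 4 + 7 = 17
Liam -> Ivan -> Dave: 6 + 9 = 15
Shortest: 15.

15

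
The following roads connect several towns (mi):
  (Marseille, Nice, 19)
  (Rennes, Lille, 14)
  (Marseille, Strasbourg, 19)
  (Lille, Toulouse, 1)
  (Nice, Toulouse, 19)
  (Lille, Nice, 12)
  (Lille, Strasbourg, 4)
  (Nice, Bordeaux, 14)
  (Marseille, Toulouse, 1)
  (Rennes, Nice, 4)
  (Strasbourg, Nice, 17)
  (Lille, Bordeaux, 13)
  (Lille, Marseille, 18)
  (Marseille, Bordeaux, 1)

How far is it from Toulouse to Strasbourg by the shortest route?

5

Checking several routes:
Toulouse → Marseille → Bordeaux → Lille → Strasbourg: 1 + 1 + 13 + 4 = 19
Toulouse → Marseille → Lille → Strasbourg: 1 + 18 + 4 = 23
Toulouse → Lille → Strasbourg: 1 + 4 = 5
Toulouse → Marseille → Strasbourg: 1 + 19 = 20
The minimum is 5 mi.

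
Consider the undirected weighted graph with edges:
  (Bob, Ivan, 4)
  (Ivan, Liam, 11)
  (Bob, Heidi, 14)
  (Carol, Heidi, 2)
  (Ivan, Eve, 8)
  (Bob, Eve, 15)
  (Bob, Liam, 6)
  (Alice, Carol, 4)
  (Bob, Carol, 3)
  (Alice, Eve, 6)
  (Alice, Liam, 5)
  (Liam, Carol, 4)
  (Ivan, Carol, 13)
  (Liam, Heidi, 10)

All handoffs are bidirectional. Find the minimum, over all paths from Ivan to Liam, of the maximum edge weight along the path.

A few of the Ivan→Liam routes:
Ivan -> Bob -> Liam: max(4, 6) = 6
Ivan -> Bob -> Carol -> Alice -> Liam: max(4, 3, 4, 5) = 5
Ivan -> Bob -> Carol -> Liam: max(4, 3, 4) = 4
Smallest bottleneck: 4.

4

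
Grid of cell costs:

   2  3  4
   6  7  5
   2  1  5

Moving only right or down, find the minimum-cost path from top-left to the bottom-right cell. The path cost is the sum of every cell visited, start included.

16

Path [0,0] [1,0] [2,0] [2,1] [2,2]: 2 + 6 + 2 + 1 + 5 = 16.
For comparison, the top-then-right route costs 19.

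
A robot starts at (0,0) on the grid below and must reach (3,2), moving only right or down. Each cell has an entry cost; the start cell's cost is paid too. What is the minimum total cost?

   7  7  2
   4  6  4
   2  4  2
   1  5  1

20

Cheapest: r0c0 r1c0 r2c0 r2c1 r2c2 r3c2
  7 + 4 + 2 + 4 + 2 + 1 = 20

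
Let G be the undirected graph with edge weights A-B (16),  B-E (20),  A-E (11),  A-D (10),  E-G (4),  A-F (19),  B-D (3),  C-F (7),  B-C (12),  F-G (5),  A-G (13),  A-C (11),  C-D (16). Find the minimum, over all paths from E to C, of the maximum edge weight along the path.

7

Comparing a few candidate routes:
E-A-C: max(11, 11) = 11
E-G-F-C: max(4, 5, 7) = 7
E-A-D-B-C: max(11, 10, 3, 12) = 12
Smallest bottleneck: 7.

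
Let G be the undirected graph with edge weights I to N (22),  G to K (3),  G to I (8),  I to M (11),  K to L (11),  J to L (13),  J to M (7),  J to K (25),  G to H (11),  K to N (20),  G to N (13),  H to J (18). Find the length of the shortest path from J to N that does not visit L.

Checking several routes:
J -> H -> G -> N: 18 + 11 + 13 = 42
J -> K -> G -> N: 25 + 3 + 13 = 41
J -> K -> N: 25 + 20 = 45
J -> M -> I -> N: 7 + 11 + 22 = 40
J -> M -> I -> G -> N: 7 + 11 + 8 + 13 = 39
Best route has total 39.

39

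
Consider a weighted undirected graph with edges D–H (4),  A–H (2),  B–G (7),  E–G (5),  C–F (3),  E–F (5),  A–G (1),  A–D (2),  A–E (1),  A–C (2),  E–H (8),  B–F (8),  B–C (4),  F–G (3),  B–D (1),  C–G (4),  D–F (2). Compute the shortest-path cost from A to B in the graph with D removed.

A few of the A→B routes:
A -> G -> F -> C -> B: 1 + 3 + 3 + 4 = 11
A -> G -> C -> B: 1 + 4 + 4 = 9
A -> C -> B: 2 + 4 = 6
A -> G -> B: 1 + 7 = 8
A -> G -> F -> B: 1 + 3 + 8 = 12
Best route has total 6.

6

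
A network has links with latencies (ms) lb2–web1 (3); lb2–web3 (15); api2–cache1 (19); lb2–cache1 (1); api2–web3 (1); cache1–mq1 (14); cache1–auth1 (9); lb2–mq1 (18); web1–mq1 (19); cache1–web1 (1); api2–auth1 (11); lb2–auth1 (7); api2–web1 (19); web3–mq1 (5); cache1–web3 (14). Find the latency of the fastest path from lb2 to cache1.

1

Some routes from lb2 to cache1:
lb2 -> auth1 -> cache1: 7 + 9 = 16
lb2 -> cache1: 1
lb2 -> web1 -> cache1: 3 + 1 = 4
Shortest: 1 ms.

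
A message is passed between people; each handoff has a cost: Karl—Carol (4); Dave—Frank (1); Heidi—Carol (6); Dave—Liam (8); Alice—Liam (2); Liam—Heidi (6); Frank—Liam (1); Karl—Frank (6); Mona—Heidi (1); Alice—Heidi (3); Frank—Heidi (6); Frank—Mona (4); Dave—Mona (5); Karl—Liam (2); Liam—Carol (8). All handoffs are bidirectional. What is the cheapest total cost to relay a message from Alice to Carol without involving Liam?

9

Routes from Alice to Carol avoiding Liam:
Alice→Heidi→Frank→Karl→Carol: 3 + 6 + 6 + 4 = 19
Alice→Heidi→Mona→Frank→Karl→Carol: 3 + 1 + 4 + 6 + 4 = 18
Alice→Heidi→Mona→Dave→Frank→Karl→Carol: 3 + 1 + 5 + 1 + 6 + 4 = 20
Alice→Heidi→Carol: 3 + 6 = 9
Shortest: 9.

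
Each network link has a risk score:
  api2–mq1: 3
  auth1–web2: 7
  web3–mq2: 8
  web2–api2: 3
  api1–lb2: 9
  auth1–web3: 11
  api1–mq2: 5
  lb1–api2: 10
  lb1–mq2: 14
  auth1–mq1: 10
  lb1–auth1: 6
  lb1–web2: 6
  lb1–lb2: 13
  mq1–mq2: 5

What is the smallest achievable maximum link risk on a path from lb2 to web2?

Checking several routes:
lb2-api1-mq2-mq1-auth1-web2: max(9, 5, 5, 10, 7) = 10
lb2-api1-mq2-mq1-auth1-lb1-web2: max(9, 5, 5, 10, 6, 6) = 10
lb2-api1-mq2-mq1-api2-web2: max(9, 5, 5, 3, 3) = 9
Smallest bottleneck: 9.

9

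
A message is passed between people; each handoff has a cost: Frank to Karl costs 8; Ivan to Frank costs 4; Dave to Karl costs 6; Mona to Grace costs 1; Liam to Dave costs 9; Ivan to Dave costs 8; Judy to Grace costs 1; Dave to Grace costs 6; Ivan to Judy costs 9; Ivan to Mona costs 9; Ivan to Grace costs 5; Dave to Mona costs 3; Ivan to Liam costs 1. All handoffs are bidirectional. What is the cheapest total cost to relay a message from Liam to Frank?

Some routes from Liam to Frank:
Liam-Dave-Ivan-Frank: 9 + 8 + 4 = 21
Liam-Ivan-Grace-Mona-Dave-Karl-Frank: 1 + 5 + 1 + 3 + 6 + 8 = 24
Liam-Dave-Mona-Grace-Ivan-Frank: 9 + 3 + 1 + 5 + 4 = 22
Liam-Ivan-Frank: 1 + 4 = 5
Liam-Dave-Karl-Frank: 9 + 6 + 8 = 23
Liam-Ivan-Dave-Karl-Frank: 1 + 8 + 6 + 8 = 23
Best route has total 5.

5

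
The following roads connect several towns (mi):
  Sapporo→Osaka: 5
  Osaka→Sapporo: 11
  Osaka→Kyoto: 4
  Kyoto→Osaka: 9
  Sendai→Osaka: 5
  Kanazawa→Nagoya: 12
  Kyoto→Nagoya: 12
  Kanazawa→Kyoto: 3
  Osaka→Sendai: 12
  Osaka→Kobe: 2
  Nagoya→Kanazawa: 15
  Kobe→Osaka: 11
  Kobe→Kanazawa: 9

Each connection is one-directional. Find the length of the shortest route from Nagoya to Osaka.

27

Routes from Nagoya to Osaka:
Nagoya -> Kanazawa -> Kyoto -> Osaka: 15 + 3 + 9 = 27
Shortest: 27 mi.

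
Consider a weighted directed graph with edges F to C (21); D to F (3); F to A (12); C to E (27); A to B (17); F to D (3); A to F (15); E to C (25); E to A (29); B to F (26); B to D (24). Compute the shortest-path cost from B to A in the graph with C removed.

38

Paths from B to A avoiding C:
B → F → A: 26 + 12 = 38
B → D → F → A: 24 + 3 + 12 = 39
Best route has total 38.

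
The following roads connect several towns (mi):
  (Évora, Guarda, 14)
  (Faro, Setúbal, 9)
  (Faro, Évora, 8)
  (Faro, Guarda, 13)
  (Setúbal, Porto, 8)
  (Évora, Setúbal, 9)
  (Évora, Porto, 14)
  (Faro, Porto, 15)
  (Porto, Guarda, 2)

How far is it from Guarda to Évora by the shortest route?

14

Comparing a few candidate routes:
Guarda -> Évora: 14
Guarda -> Porto -> Évora: 2 + 14 = 16
Guarda -> Porto -> Setúbal -> Évora: 2 + 8 + 9 = 19
The minimum is 14 mi.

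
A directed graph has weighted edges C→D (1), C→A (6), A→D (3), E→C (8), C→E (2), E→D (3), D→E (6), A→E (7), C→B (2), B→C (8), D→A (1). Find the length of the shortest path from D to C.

Routes from D to C:
D-A-E-C: 1 + 7 + 8 = 16
D-E-C: 6 + 8 = 14
Best route has total 14.

14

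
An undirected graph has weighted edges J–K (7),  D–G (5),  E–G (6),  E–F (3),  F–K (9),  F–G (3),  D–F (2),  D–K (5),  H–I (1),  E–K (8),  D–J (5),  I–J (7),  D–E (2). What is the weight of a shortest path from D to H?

A few of the D→H routes:
D - J - I - H: 5 + 7 + 1 = 13
D - E - K - J - I - H: 2 + 8 + 7 + 7 + 1 = 25
D - F - K - J - I - H: 2 + 9 + 7 + 7 + 1 = 26
D - K - J - I - H: 5 + 7 + 7 + 1 = 20
D - F - E - K - J - I - H: 2 + 3 + 8 + 7 + 7 + 1 = 28
Best route has total 13.

13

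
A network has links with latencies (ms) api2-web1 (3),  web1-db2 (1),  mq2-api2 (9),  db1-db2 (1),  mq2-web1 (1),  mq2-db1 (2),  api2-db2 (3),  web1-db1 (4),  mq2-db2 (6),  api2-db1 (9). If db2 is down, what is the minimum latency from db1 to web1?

3

Routes from db1 to web1 avoiding db2:
db1 -> api2 -> web1: 9 + 3 = 12
db1 -> api2 -> mq2 -> web1: 9 + 9 + 1 = 19
db1 -> mq2 -> web1: 2 + 1 = 3
db1 -> web1: 4
db1 -> mq2 -> api2 -> web1: 2 + 9 + 3 = 14
The minimum is 3 ms.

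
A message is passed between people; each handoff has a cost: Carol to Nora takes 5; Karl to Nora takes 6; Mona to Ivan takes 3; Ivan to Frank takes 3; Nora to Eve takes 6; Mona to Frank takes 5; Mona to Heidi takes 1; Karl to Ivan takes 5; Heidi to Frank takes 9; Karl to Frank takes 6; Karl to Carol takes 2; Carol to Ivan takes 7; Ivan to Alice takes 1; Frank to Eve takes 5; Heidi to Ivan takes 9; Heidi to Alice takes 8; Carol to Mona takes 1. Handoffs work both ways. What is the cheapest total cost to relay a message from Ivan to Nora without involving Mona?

11

Comparing a few candidate routes:
Ivan→Frank→Karl→Nora: 3 + 6 + 6 = 15
Ivan→Karl→Nora: 5 + 6 = 11
Ivan→Karl→Carol→Nora: 5 + 2 + 5 = 12
Ivan→Carol→Nora: 7 + 5 = 12
Ivan→Frank→Eve→Nora: 3 + 5 + 6 = 14
The minimum is 11.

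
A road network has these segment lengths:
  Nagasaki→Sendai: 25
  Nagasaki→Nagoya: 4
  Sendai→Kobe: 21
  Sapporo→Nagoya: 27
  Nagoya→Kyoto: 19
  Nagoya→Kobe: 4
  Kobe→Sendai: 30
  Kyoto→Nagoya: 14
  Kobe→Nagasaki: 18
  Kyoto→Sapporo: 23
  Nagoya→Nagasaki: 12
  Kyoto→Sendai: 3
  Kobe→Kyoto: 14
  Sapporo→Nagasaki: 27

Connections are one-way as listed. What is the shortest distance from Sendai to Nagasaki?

Routes from Sendai to Nagasaki:
Sendai -> Kobe -> Nagasaki: 21 + 18 = 39
Sendai -> Kobe -> Kyoto -> Sapporo -> Nagasaki: 21 + 14 + 23 + 27 = 85
Sendai -> Kobe -> Kyoto -> Sapporo -> Nagoya -> Nagasaki: 21 + 14 + 23 + 27 + 12 = 97
Sendai -> Kobe -> Kyoto -> Nagoya -> Nagasaki: 21 + 14 + 14 + 12 = 61
Shortest: 39.

39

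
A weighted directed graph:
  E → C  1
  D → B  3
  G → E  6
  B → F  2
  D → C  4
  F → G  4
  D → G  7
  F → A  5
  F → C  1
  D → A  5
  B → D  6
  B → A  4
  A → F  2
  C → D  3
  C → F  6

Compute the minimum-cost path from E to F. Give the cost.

7

Routes from E to F:
E → C → D → A → F: 1 + 3 + 5 + 2 = 11
E → C → D → B → F: 1 + 3 + 3 + 2 = 9
E → C → D → B → A → F: 1 + 3 + 3 + 4 + 2 = 13
E → C → F: 1 + 6 = 7
Shortest: 7.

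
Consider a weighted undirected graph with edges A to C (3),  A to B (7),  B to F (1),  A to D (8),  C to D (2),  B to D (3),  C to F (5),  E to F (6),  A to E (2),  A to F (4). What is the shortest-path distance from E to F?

6

Some routes from E to F:
E→A→F: 2 + 4 = 6
E→A→B→F: 2 + 7 + 1 = 10
E→F: 6
E→A→C→F: 2 + 3 + 5 = 10
The minimum is 6.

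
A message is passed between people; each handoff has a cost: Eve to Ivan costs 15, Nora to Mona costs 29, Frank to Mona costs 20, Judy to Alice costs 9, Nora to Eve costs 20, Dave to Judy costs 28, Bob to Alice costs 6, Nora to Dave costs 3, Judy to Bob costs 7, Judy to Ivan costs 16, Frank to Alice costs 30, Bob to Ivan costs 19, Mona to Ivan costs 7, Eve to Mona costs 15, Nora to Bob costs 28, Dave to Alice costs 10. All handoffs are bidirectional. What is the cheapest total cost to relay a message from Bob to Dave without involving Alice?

Some routes from Bob to Dave avoiding Alice:
Bob-Nora-Dave: 28 + 3 = 31
Bob-Judy-Ivan-Eve-Nora-Dave: 7 + 16 + 15 + 20 + 3 = 61
Bob-Judy-Dave: 7 + 28 = 35
Bob-Ivan-Mona-Nora-Dave: 19 + 7 + 29 + 3 = 58
Bob-Ivan-Eve-Nora-Dave: 19 + 15 + 20 + 3 = 57
Best route has total 31.

31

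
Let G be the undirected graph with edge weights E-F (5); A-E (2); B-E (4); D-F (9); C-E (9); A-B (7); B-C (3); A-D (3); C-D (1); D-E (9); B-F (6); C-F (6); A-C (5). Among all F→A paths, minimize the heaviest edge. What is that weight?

5

Checking several routes:
F→E→A: max(5, 2) = 5
F→B→C→D→A: max(6, 3, 1, 3) = 6
F→B→C→A: max(6, 3, 5) = 6
F→E→B→C→D→A: max(5, 4, 3, 1, 3) = 5
F→E→B→C→A: max(5, 4, 3, 5) = 5
The minimum achievable maximum is 5.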